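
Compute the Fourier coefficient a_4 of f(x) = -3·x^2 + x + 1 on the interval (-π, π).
a_4 = (1/π) ∫_{-π}^{π} f(x)·cos(4x) dx.
Evaluate the integral (use parity and integration by parts as needed): a_4 = -3/4.

Final answer: -3/4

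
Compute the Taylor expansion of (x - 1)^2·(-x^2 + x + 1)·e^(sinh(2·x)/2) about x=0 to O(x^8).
64·x^7/315 + 83·x^6/144 - 7·x^5/5 + 7·x^4/8 + 4·x^3/3 - 5·x^2/2 + 1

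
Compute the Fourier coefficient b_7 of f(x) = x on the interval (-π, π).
b_7 = (1/π) ∫_{-π}^{π} f(x)·sin(7x) dx.
Evaluate the integral (use parity and integration by parts as needed): b_7 = 2/7.

Final answer: 2/7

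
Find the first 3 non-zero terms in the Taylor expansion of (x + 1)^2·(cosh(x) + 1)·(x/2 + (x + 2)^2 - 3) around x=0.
45·x^2/2 + 13·x + 2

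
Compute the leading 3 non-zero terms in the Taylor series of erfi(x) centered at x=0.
x^5/(5·√(π)) + 2·x^3/(3·√(π)) + 2·x/√(π)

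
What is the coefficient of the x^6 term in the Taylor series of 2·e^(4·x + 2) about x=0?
Expand to order 6: 2·e^(4·x + 2) = 512·x^6·e^(2)/45 + 256·x^5·e^(2)/15 + 64·x^4·e^(2)/3 + 64·x^3·e^(2)/3 + 16·x^2·e^(2) + 8·x·e^(2) + 2·e^(2) + O(x^7).
The coefficient of x^6 is 512·e^(2)/45.

Final answer: 512·e^(2)/45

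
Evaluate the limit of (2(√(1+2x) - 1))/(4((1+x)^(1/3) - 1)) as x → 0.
Both numerator and denominator → 0 as x → 0; this is a 0/0 indeterminate form.
Expand each to leading order near x = 0: numerator ~ 2·x, denominator ~ 4·x/3.
The limit of the ratio is 3/2.

Final answer: 3/2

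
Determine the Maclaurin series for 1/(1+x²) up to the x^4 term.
x^4 - x^2 + 1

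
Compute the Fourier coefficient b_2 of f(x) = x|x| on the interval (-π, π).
b_2 = (1/π) ∫_{-π}^{π} f(x)·sin(2x) dx.
Evaluate the integral (use parity and integration by parts as needed): b_2 = -π.

Final answer: -π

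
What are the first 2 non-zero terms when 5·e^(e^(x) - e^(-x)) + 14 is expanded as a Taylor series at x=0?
10·x + 19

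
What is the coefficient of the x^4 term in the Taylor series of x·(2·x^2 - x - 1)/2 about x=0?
Expand to order 4: x·(2·x^2 - x - 1)/2 = x^3 - x^2/2 - x/2 + O(x^5).
The coefficient of x^4 is 0.

Final answer: 0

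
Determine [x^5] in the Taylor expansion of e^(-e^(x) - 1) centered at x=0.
Expand to order 5: e^(-e^(x) - 1) = -x^5·e^(-2)/60 + x^4·e^(-2)/24 + x^3·e^(-2)/6 - x·e^(-2) + e^(-2) + O(x^6).
The coefficient of x^5 is -e^(-2)/60.

Final answer: -e^(-2)/60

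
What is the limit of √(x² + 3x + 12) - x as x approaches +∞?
As x → +∞: multiply by the conjugate to get (3x+12)/(√(x²+3x+12)+x); the denominator ~ 2x, so the limit is 3/2.
Limit = 3/2.

Final answer: 3/2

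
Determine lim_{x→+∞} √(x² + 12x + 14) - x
This is an ∞ − ∞ indeterminate form.
Multiply and divide by the conjugate √(x²+12x + 14) + x; the x² terms cancel, leaving (12x + 14)/(√(x²+12x + 14)+x) → 12/2 = 6.
Limit = 6.

Final answer: 6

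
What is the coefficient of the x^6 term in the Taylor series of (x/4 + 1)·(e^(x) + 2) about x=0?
Expand to order 6: (x/4 + 1)·(e^(x) + 2) = x^6/288 + 3·x^5/160 + x^4/12 + 7·x^3/24 + 3·x^2/4 + 7·x/4 + 3 + O(x^7).
The coefficient of x^6 is 1/288.

Final answer: 1/288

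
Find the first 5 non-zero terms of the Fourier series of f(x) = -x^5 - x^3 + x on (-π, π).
(-226 - 2·π^4 + 38·π^2)·sin(x) + (-4·π^2 + 5 + π^4)·sin(2·x) + (-2·π^4/3 + 10/81 + 22·π^2/27)·sin(3·x) + (-π^2/8 - 29/64 + π^4/2)·sin(4·x) + (-2·π^4/5 - 2·π^2/25 + 262/625)·sin(5·x)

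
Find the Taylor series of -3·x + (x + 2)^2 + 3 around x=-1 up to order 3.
7 - (x + 1) + (x + 1)^2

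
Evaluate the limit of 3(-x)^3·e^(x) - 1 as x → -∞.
The product is a 0·∞ indeterminate form at x → -∞.
Rewrite the product as 3(-x)^3 / e^(-x) (an ∞/∞ form) and apply L'Hôpital, or use the standard hierarchy e^(|x|) ≫ |(-x)^3| as x → -∞.
The indeterminate product → 0, so the limit = -1.

Final answer: -1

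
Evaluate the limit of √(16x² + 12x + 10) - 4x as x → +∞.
As x → +∞: multiply by the conjugate to get (12x+10)/(√(16x²+12x+10)+4x); the denominator ~ 8x, so the limit is 12/8 = 3/2.
Limit = 3/2.

Final answer: 3/2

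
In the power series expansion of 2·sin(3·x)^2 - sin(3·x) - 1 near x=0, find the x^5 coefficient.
Expand to order 5: 2·sin(3·x)^2 - sin(3·x) - 1 = -81·x^5/40 - 54·x^4 + 9·x^3/2 + 18·x^2 - 3·x - 1 + O(x^6).
The coefficient of x^5 is -81/40.

Final answer: -81/40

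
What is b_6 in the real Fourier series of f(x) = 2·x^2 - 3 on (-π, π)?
b_6 = (1/π) ∫_{-π}^{π} f(x)·sin(6x) dx.
Evaluate the integral (use parity and integration by parts as needed): b_6 = 0.

Final answer: 0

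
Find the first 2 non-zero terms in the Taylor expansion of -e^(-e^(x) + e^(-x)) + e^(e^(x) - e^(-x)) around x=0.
10·x^3/3 + 4·x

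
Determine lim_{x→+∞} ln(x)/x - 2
Evaluate the dominant behaviour as x → +∞; each term tends to a finite value or vanishes.
Limit = -2.

Final answer: -2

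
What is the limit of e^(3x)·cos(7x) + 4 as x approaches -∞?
Evaluate the dominant behaviour as x → -∞; each term tends to a finite value or vanishes.
Limit = 4.

Final answer: 4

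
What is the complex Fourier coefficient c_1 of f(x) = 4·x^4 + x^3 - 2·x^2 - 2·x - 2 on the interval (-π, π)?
Compute the real Fourier coefficients first: a_1 = 200 - 32·π^2, b_1 = -16 + 2·π^2.
Then c_1 = (a_1 − i·b_1)/2 = -16·π^2 + 100 - i·π^2 + 8·i.

Final answer: -16·π^2 + 100 - i·π^2 + 8·i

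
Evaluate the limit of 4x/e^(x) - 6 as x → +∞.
The quotient is an ∞/∞ indeterminate form as x → +∞.
The exponential denominator e^(x) dominates the polynomial numerator (e^x ≫ x as x → ∞), so the quotient → 0.
Adding the constant: 0 - 6 = -6. Limit = -6.

Final answer: -6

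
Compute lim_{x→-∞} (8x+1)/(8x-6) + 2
Evaluate the dominant behaviour as x → -∞; each term tends to a finite value or vanishes.
Limit = 3.

Final answer: 3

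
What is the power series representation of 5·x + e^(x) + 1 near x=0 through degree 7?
x^7/5040 + x^6/720 + x^5/120 + x^4/24 + x^3/6 + x^2/2 + 6·x + 2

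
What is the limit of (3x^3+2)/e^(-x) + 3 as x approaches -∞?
The quotient is an ∞/∞ indeterminate form as x → -∞.
Compare growth rates of the dominant terms (exponentials ≫ polynomials ≫ logarithms), or apply L'Hôpital's rule; the quotient → 0.
Adding the constant: 0 + 3 = 3. Limit = 3.

Final answer: 3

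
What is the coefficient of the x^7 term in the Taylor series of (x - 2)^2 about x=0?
Expand to order 7: (x - 2)^2 = x^2 - 4·x + 4 + O(x^8).
The coefficient of x^7 is 0.

Final answer: 0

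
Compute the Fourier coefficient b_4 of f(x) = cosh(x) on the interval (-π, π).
b_4 = (1/π) ∫_{-π}^{π} f(x)·sin(4x) dx.
Evaluate the integral (use parity and integration by parts as needed): b_4 = 0.

Final answer: 0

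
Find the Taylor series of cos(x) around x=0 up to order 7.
-x^6/720 + x^4/24 - x^2/2 + 1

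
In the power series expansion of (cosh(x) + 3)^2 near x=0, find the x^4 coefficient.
Expand to order 4: (cosh(x) + 3)^2 = 7·x^4/12 + 4·x^2 + 16 + O(x^5).
The coefficient of x^4 is 7/12.

Final answer: 7/12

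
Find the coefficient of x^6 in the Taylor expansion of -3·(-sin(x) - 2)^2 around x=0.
Expand to order 6: -3·(-sin(x) - 2)^2 = -2·x^6/15 - x^5/10 + x^4 + 2·x^3 - 3·x^2 - 12·x - 12 + O(x^7).
The coefficient of x^6 is -2/15.

Final answer: -2/15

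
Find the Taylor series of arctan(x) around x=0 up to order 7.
-x^7/7 + x^5/5 - x^3/3 + x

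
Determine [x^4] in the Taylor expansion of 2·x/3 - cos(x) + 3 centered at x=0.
Expand to order 4: 2·x/3 - cos(x) + 3 = -x^4/24 + x^2/2 + 2·x/3 + 2 + O(x^5).
The coefficient of x^4 is -1/24.

Final answer: -1/24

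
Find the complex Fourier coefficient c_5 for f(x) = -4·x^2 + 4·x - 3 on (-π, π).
Compute the real Fourier coefficients first: a_5 = 16/25, b_5 = 8/5.
Then c_5 = (a_5 − i·b_5)/2 = 8/25 - 4·i/5.

Final answer: 8/25 - 4·i/5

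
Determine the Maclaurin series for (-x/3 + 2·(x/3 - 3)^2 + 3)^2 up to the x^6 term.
4·x^4/81 - 52·x^3/27 + 253·x^2/9 - 182·x + 441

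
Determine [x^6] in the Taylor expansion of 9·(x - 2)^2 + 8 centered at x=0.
Expand to order 6: 9·(x - 2)^2 + 8 = 9·x^2 - 36·x + 44 + O(x^7).
The coefficient of x^6 is 0.

Final answer: 0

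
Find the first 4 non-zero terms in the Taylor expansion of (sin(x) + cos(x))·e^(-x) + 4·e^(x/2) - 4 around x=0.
3·x^3/4 - x^2/2 + 2·x + 1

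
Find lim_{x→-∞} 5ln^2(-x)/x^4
This is an ∞/∞ indeterminate form as x → -∞.
Compare growth rates of the dominant terms (exponentials ≫ polynomials ≫ logarithms), or apply L'Hôpital's rule; the quotient → 0.
Limit = 0.

Final answer: 0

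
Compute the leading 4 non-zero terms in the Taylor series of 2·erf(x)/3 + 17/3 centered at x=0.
2·x^5/(15·√(π)) - 4·x^3/(9·√(π)) + 4·x/(3·√(π)) + 17/3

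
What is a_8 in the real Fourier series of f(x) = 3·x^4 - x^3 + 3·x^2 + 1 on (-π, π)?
a_8 = (1/π) ∫_{-π}^{π} f(x)·cos(8x) dx.
Evaluate the integral (use parity and integration by parts as needed): a_8 = 39/256 + 3·π^2/8.

Final answer: 39/256 + 3·π^2/8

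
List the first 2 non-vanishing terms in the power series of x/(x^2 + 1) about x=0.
-x^3 + x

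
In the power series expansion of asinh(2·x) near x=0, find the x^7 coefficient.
Expand to order 7: asinh(2·x) = -40·x^7/7 + 12·x^5/5 - 4·x^3/3 + 2·x + O(x^8).
The coefficient of x^7 is -40/7.

Final answer: -40/7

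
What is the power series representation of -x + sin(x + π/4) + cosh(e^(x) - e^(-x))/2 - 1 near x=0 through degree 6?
x^6·(14/45 - √(2)/1440) + √(2)·x^5/240 + x^4·(√(2)/48 + 2/3) - √(2)·x^3/12 + x^2·(1 - √(2)/4) + x·(-1 + √(2)/2) - 1/2 + √(2)/2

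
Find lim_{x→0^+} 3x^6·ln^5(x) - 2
The product is a 0·∞ indeterminate form at x → 0⁺.
Rewrite the product as 3·ln^5(x) / x^(-6) and apply L'Hôpital, or use the standard hierarchy x^(-6) ≫ |ln x|^5 as x → 0⁺.
The indeterminate product → 0, so the limit = -2.

Final answer: -2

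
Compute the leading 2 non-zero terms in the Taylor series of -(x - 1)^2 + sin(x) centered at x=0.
3·x - 1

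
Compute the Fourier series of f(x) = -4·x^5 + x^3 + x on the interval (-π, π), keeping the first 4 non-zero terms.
(-970 - 8·π^4 + 162·π^2)·sin(x) + (-21·π^2 + 61/2 + 4·π^4)·sin(2·x) + (-8·π^4/3 - 302/81 + 178·π^2/27)·sin(3·x) + (-3·π^2 + 5/8 + 2·π^4)·sin(4·x)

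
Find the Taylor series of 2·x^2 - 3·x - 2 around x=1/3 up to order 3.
-25/9 - 5·(x - 1/3)/3 + 2·(x - 1/3)^2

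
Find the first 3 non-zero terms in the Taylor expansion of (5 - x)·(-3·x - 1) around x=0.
3·x^2 - 14·x - 5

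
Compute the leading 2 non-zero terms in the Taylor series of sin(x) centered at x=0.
-x^3/6 + x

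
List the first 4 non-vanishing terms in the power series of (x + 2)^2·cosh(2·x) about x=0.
8·x^3 + 9·x^2 + 4·x + 4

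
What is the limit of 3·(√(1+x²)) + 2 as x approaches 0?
Direct substitution at x = 0 gives 5.

Final answer: 5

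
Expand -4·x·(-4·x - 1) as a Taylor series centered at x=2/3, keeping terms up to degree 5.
88/9 + 76·(x - 2/3)/3 + 16·(x - 2/3)^2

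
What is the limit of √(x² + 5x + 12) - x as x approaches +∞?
This is an ∞ − ∞ indeterminate form.
Multiply and divide by the conjugate √(x²+5x + 12) + x; the x² terms cancel, leaving (5x + 12)/(√(x²+5x + 12)+x) → 5/2.
Limit = 5/2.

Final answer: 5/2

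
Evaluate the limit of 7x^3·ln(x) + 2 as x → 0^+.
The product is a 0·∞ indeterminate form at x → 0⁺.
Rewrite the product as 7·ln(x) / x^(-3) and apply L'Hôpital, or use the standard hierarchy x^(-3) ≫ |ln x| as x → 0⁺.
The indeterminate product → 0, so the limit = 2.

Final answer: 2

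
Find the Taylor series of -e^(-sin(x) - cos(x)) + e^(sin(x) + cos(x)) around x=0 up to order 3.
x^3·(-e/2 + e^(-1)/2) - x^2·e^(-1) + x·(e^(-1) + e) - e^(-1) + e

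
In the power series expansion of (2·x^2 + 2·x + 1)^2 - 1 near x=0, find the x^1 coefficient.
Expand to order 1: (2·x^2 + 2·x + 1)^2 - 1 = 4·x + O(x^2).
The coefficient of x^1 is 4.

Final answer: 4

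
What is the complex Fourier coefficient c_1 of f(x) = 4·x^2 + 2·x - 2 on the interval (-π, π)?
Compute the real Fourier coefficients first: a_1 = -16, b_1 = 4.
Then c_1 = (a_1 − i·b_1)/2 = -8 - 2·i.

Final answer: -8 - 2·i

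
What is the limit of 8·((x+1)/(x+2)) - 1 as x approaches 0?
Direct substitution at x = 0 gives 3.

Final answer: 3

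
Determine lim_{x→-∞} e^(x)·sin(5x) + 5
Evaluate the dominant behaviour as x → -∞; each term tends to a finite value or vanishes.
Limit = 5.

Final answer: 5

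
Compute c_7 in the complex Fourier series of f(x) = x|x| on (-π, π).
Compute the real Fourier coefficients first: a_7 = 0, b_7 = (-8 + 98·π^2)/(343·π).
Then c_7 = (a_7 − i·b_7)/2 = -i·π/7 + 4·i/(343·π).

Final answer: -i·π/7 + 4·i/(343·π)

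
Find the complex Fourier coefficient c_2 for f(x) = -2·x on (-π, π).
Compute the real Fourier coefficients first: a_2 = 0, b_2 = 2.
Then c_2 = (a_2 − i·b_2)/2 = -i.

Final answer: -i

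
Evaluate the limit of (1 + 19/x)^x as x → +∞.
As x → +∞: this is the defining limit (1 + 19/x)^x → e^19.
Limit = e^(19).

Final answer: e^(19)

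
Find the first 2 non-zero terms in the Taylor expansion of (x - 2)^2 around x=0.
4 - 4·x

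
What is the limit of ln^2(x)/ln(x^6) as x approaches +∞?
This is an ∞/∞ indeterminate form as x → +∞.
Write ln(x^6) = 6·ln(x), reducing the quotient to ln(x)/6 → ∞.
Limit = ∞.

Final answer: ∞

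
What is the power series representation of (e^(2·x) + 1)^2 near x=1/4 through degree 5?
1 + e + 2·e^(1/2) + (4·e^(1/2) + 4·e)·(x - 1/4) + (4·e^(1/2) + 20·e + 8·e^(5/2) + 36·e^(3/2) + 28·e^(2))·(x - 1/4)^2/(1 + e^(3/2) + 3·e^(1/2) + 3·e) + (8·e^(1/2) + 56·e + 32·e^(5/2) + 120·e^(3/2) + 104·e^(2))·(x - 1/4)^3/(3 + 3·e^(3/2) + 9·e^(1/2) + 9·e) + (4·e^(1/2) + 44·e + 32·e^(5/2) + 108·e^(3/2) + 100·e^(2))·(x - 1/4)^4/(3 + 3·e^(3/2) + 9·e^(1/2) + 9·e) + (8·e^(1/2) + 152·e + 128·e^(5/2) + 408·e^(3/2) + 392·e^(2))·(x - 1/4)^5/(15 + 15·e^(3/2) + 45·e^(1/2) + 45·e)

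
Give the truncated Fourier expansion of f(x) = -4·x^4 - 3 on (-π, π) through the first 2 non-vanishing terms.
(-192 + 32·π^2)·cos(x) - 4·π^4/5 - 3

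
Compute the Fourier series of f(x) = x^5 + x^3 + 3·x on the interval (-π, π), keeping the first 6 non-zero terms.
(-38·π^2 + 2·π^4 + 234)·sin(x) + (-π^4 - 9 + 4·π^2)·sin(2·x) + (-22·π^2/27 + 206/81 + 2·π^4/3)·sin(3·x) + (-π^4/2 - 99/64 + π^2/8)·sin(4·x) + (2·π^2/25 + 738/625 + 2·π^4/5)·sin(5·x) + (-π^4/3 - 4·π^2/27 - 79/81)·sin(6·x)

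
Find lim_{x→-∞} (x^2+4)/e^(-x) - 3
The quotient is an ∞/∞ indeterminate form as x → -∞.
Compare growth rates of the dominant terms (exponentials ≫ polynomials ≫ logarithms), or apply L'Hôpital's rule; the quotient → 0.
Adding the constant: 0 - 3 = -3. Limit = -3.

Final answer: -3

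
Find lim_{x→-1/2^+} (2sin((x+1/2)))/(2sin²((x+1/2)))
Both numerator and denominator → 0 as x → -1/2^+; this is a 0/0 indeterminate form.
Expand each to leading order near x = -1/2: numerator ~ 2·(x + 1/2), denominator ~ 2·(x + 1/2)^2.
The limit of the ratio is ∞.

Final answer: ∞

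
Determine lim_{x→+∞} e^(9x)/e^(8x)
This is an ∞/∞ indeterminate form as x → +∞.
Rewrite e^(9x)/e^(8x) = e^((9−8)x) = e^(x); the exponent coefficient is 1 > 0 so e^(x) → ∞.
Limit = ∞.

Final answer: ∞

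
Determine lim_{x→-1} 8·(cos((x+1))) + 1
Direct substitution at x = -1 gives 9.

Final answer: 9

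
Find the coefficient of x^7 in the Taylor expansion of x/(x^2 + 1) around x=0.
Expand to order 7: x/(x^2 + 1) = -x^7 + x^5 - x^3 + x + O(x^8).
The coefficient of x^7 is -1.

Final answer: -1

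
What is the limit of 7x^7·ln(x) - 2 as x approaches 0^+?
The product is a 0·∞ indeterminate form at x → 0⁺.
Rewrite the product as 7·ln(x) / x^(-7) and apply L'Hôpital, or use the standard hierarchy x^(-7) ≫ |ln x| as x → 0⁺.
The indeterminate product → 0, so the limit = -2.

Final answer: -2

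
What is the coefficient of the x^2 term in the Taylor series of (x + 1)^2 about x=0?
Expand to order 2: (x + 1)^2 = x^2 + 2·x + 1 + O(x^3).
The coefficient of x^2 is 1.

Final answer: 1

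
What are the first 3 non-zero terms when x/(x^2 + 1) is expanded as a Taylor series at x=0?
x^5 - x^3 + x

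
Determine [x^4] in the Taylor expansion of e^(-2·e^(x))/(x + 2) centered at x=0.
Expand to order 4: e^(-2·e^(x))/(x + 2) = 7·x^4·e^(-2)/96 - 19·x^3·e^(-2)/48 + 9·x^2·e^(-2)/8 - 5·x·e^(-2)/4 + e^(-2)/2 + O(x^5).
The coefficient of x^4 is 7·e^(-2)/96.

Final answer: 7·e^(-2)/96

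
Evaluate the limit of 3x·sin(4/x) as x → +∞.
As x → +∞: let u = 4/x → 0⁺; then 3·x·sin(4/x) = 3·4·sin(u)/u → 3·4·1 = 12.
Limit = 12.

Final answer: 12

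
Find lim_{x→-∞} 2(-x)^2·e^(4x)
This is a 0·∞ indeterminate form at x → -∞.
Rewrite the product as 2(-x)^2 / e^(-4x) (an ∞/∞ form) and apply L'Hôpital, or use the standard hierarchy e^(4|x|) ≫ |(-x)^2| as x → -∞.
The indeterminate product → 0, so the limit = 0.

Final answer: 0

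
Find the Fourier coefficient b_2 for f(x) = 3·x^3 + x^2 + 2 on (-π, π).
b_2 = (1/π) ∫_{-π}^{π} f(x)·sin(2x) dx.
Evaluate the integral (use parity and integration by parts as needed): b_2 = 9/2 - 3·π^2.

Final answer: 9/2 - 3·π^2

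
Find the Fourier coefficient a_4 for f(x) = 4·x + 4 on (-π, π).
a_4 = (1/π) ∫_{-π}^{π} f(x)·cos(4x) dx.
Evaluate the integral (use parity and integration by parts as needed): a_4 = 0.

Final answer: 0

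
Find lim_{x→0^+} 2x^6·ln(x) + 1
The product is a 0·∞ indeterminate form at x → 0⁺.
Rewrite the product as 2·ln(x) / x^(-6) and apply L'Hôpital, or use the standard hierarchy x^(-6) ≫ |ln x| as x → 0⁺.
The indeterminate product → 0, so the limit = 1.

Final answer: 1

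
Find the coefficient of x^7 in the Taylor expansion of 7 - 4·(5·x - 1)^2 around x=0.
Expand to order 7: 7 - 4·(5·x - 1)^2 = -100·x^2 + 40·x + 3 + O(x^8).
The coefficient of x^7 is 0.

Final answer: 0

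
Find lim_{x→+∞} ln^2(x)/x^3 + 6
The quotient is an ∞/∞ indeterminate form as x → +∞.
The polynomial denominator x^3 dominates the logarithmic numerator (any positive power of x ≫ ln^2(x) as x → ∞), so the quotient → 0.
Adding the constant: 0 + 6 = 6. Limit = 6.

Final answer: 6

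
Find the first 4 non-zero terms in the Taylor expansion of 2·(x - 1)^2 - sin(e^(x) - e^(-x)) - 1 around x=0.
x^3 + 2·x^2 - 6·x + 1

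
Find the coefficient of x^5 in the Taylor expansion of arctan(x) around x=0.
Expand to order 5: arctan(x) = x^5/5 - x^3/3 + x + O(x^6).
The coefficient of x^5 is 1/5.

Final answer: 1/5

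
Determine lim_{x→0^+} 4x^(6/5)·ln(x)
This is a 0·∞ indeterminate form at x → 0⁺.
Rewrite the product as 4·ln(x) / x^(-6/5) and apply L'Hôpital, or use the standard hierarchy x^(-6/5) ≫ |ln x| as x → 0⁺.
The indeterminate product → 0, so the limit = 0.

Final answer: 0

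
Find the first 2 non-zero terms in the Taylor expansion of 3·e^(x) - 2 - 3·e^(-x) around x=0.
6·x - 2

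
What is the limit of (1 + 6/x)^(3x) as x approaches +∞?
As x → +∞: write (1 + 6/x)^(3x) = ((1 + 6/x)^x)^3 → (e^6)^3 = e^18.
Limit = e^(18).

Final answer: e^(18)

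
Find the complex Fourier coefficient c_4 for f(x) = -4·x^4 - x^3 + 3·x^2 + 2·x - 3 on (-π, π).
Compute the real Fourier coefficients first: a_4 = 3/2 - 2·π^2, b_4 = -19/16 + π^2/2.
Then c_4 = (a_4 − i·b_4)/2 = -π^2 + 3/4 - i·π^2/4 + 19·i/32.

Final answer: -π^2 + 3/4 - i·π^2/4 + 19·i/32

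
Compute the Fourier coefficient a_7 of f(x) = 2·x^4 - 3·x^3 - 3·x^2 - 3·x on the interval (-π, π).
a_7 = (1/π) ∫_{-π}^{π} f(x)·cos(7x) dx.
Evaluate the integral (use parity and integration by parts as needed): a_7 = 684/2401 - 16·π^2/49.

Final answer: 684/2401 - 16·π^2/49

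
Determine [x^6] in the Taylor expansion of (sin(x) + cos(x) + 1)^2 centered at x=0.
Expand to order 6: (sin(x) + cos(x) + 1)^2 = -x^6/360 + 17·x^5/60 + x^4/12 - 5·x^3/3 - x^2 + 4·x + 4 + O(x^7).
The coefficient of x^6 is -1/360.

Final answer: -1/360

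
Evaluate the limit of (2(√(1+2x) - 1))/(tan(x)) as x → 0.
Both numerator and denominator → 0 as x → 0; this is a 0/0 indeterminate form.
Expand each to leading order near x = 0: numerator ~ 2·x, denominator ~ x.
The limit of the ratio is 2.

Final answer: 2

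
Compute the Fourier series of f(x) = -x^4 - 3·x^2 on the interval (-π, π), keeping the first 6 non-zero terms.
(-36 + 8·π^2)·cos(x) - 2·π^2·cos(2·x) + (20/27 + 8·π^2/9)·cos(3·x) + (-π^2/2 - 9/16)·cos(4·x) + (252/625 + 8·π^2/25)·cos(5·x) - π^4/5 - π^2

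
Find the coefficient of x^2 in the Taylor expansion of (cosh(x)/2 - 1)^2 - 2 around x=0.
Expand to order 2: (cosh(x)/2 - 1)^2 - 2 = -x^2/4 - 7/4 + O(x^3).
The coefficient of x^2 is -1/4.

Final answer: -1/4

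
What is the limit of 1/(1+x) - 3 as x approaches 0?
Direct substitution at x = 0 gives -2.

Final answer: -2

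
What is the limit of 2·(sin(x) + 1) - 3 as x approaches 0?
Direct substitution at x = 0 gives -1.

Final answer: -1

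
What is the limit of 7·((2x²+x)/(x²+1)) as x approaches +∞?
Evaluate the dominant behaviour as x → +∞; each term tends to a finite value or vanishes.
Limit = 14.

Final answer: 14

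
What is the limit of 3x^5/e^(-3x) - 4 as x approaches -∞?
The quotient is an ∞/∞ indeterminate form as x → -∞.
Compare growth rates of the dominant terms (exponentials ≫ polynomials ≫ logarithms), or apply L'Hôpital's rule; the quotient → 0.
Adding the constant: 0 - 4 = -4. Limit = -4.

Final answer: -4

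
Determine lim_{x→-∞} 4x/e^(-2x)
This is an ∞/∞ indeterminate form as x → -∞.
Compare growth rates of the dominant terms (exponentials ≫ polynomials ≫ logarithms), or apply L'Hôpital's rule; the quotient → 0.
Limit = 0.

Final answer: 0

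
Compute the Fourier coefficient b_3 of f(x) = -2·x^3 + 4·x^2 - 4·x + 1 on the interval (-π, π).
b_3 = (1/π) ∫_{-π}^{π} f(x)·sin(3x) dx.
Evaluate the integral (use parity and integration by parts as needed): b_3 = -4·π^2/3 - 16/9.

Final answer: -4·π^2/3 - 16/9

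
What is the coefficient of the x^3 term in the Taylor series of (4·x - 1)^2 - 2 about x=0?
Expand to order 3: (4·x - 1)^2 - 2 = 16·x^2 - 8·x - 1 + O(x^4).
The coefficient of x^3 is 0.

Final answer: 0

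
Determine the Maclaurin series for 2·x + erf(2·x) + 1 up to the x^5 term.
32·x^5/(5·√(π)) - 16·x^3/(3·√(π)) + x·(2 + 4/√(π)) + 1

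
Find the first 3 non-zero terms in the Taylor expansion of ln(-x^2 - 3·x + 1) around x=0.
-12·x^3 - 11·x^2/2 - 3·x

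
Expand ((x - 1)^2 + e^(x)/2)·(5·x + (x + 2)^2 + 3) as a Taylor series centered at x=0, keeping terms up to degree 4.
103·x^4/48 + 31·x^3/3 - 13·x^2/4 + 3·x + 21/2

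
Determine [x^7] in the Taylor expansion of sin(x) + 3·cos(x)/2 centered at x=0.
Expand to order 7: sin(x) + 3·cos(x)/2 = -x^7/5040 - x^6/480 + x^5/120 + x^4/16 - x^3/6 - 3·x^2/4 + x + 3/2 + O(x^8).
The coefficient of x^7 is -1/5040.

Final answer: -1/5040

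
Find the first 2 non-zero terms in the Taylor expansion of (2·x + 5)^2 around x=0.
20·x + 25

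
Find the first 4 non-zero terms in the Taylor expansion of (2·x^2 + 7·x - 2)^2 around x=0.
28·x^3 + 41·x^2 - 28·x + 4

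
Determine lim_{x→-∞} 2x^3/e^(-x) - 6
The quotient is an ∞/∞ indeterminate form as x → -∞.
Compare growth rates of the dominant terms (exponentials ≫ polynomials ≫ logarithms), or apply L'Hôpital's rule; the quotient → 0.
Adding the constant: 0 - 6 = -6. Limit = -6.

Final answer: -6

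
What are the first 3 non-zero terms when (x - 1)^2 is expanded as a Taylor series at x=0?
x^2 - 2·x + 1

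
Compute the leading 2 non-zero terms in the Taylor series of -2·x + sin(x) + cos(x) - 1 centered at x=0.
-x^2/2 - x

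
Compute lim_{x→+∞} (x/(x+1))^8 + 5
As x → +∞: x/(x+1) = 1/(1 + 1/x) → 1, and the 8th power of a limit-1 base also → 1; with the additive constant, 1 + 5 = 6.
Limit = 6.

Final answer: 6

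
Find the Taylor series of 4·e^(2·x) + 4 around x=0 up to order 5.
16·x^5/15 + 8·x^4/3 + 16·x^3/3 + 8·x^2 + 8·x + 8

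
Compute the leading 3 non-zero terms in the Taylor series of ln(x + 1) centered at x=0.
x^3/3 - x^2/2 + x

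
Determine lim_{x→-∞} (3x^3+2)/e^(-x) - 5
The quotient is an ∞/∞ indeterminate form as x → -∞.
Compare growth rates of the dominant terms (exponentials ≫ polynomials ≫ logarithms), or apply L'Hôpital's rule; the quotient → 0.
Adding the constant: 0 - 5 = -5. Limit = -5.

Final answer: -5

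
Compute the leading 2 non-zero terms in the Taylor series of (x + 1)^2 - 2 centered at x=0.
2·x - 1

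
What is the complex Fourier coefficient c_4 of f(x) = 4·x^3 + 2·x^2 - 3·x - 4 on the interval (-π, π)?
Compute the real Fourier coefficients first: a_4 = 1/2, b_4 = 9/4 - 2·π^2.
Then c_4 = (a_4 − i·b_4)/2 = 1/4 - 9·i/8 + i·π^2.

Final answer: 1/4 - 9·i/8 + i·π^2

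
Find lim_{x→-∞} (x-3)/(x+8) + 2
Evaluate the dominant behaviour as x → -∞; each term tends to a finite value or vanishes.
Limit = 3.

Final answer: 3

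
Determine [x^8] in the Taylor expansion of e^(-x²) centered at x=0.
Expand to order 8: e^(-x²) = x^8/24 - x^6/6 + x^4/2 - x^2 + 1 + O(x^9).
The coefficient of x^8 is 1/24.

Final answer: 1/24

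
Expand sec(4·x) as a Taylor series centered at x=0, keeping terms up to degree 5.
160·x^4/3 + 8·x^2 + 1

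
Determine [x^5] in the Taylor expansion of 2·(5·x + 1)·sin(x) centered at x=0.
Expand to order 5: 2·(5·x + 1)·sin(x) = x^5/60 - 5·x^4/3 - x^3/3 + 10·x^2 + 2·x + O(x^6).
The coefficient of x^5 is 1/60.

Final answer: 1/60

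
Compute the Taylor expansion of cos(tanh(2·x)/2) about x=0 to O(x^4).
1 - x^2/2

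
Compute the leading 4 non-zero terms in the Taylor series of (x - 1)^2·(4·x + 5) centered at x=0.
4·x^3 - 3·x^2 - 6·x + 5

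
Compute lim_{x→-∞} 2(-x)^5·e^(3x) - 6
The product is a 0·∞ indeterminate form at x → -∞.
Rewrite the product as 2(-x)^5 / e^(-3x) (an ∞/∞ form) and apply L'Hôpital, or use the standard hierarchy e^(3|x|) ≫ |(-x)^5| as x → -∞.
The indeterminate product → 0, so the limit = -6.

Final answer: -6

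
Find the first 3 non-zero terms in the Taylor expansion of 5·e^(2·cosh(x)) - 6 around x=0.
35·x^4·e^(2)/12 + 5·x^2·e^(2) - 6 + 5·e^(2)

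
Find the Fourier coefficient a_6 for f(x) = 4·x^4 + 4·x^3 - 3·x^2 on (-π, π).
a_6 = (1/π) ∫_{-π}^{π} f(x)·cos(6x) dx.
Evaluate the integral (use parity and integration by parts as needed): a_6 = -13/27 + 8·π^2/9.

Final answer: -13/27 + 8·π^2/9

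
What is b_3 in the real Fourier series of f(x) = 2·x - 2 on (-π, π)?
b_3 = (1/π) ∫_{-π}^{π} f(x)·sin(3x) dx.
Evaluate the integral (use parity and integration by parts as needed): b_3 = 4/3.

Final answer: 4/3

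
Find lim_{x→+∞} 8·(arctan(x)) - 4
Evaluate the dominant behaviour as x → +∞; each term tends to a finite value or vanishes.
Limit = -4 + 4·π.

Final answer: -4 + 4·π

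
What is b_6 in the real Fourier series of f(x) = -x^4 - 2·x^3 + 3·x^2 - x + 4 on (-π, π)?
b_6 = (1/π) ∫_{-π}^{π} f(x)·sin(6x) dx.
Evaluate the integral (use parity and integration by parts as needed): b_6 = 2/9 + 2·π^2/3.

Final answer: 2/9 + 2·π^2/3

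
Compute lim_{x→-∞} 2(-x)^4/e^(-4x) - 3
The quotient is an ∞/∞ indeterminate form as x → -∞.
Compare growth rates of the dominant terms (exponentials ≫ polynomials ≫ logarithms), or apply L'Hôpital's rule; the quotient → 0.
Adding the constant: 0 - 3 = -3. Limit = -3.

Final answer: -3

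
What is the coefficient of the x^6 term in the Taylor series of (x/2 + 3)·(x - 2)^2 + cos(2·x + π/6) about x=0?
Expand to order 6: (x/2 + 3)·(x - 2)^2 + cos(2·x + π/6) = -2·√(3)·x^6/45 - 2·x^5/15 + √(3)·x^4/3 + 7·x^3/6 + x^2·(1 - √(3)) - 11·x + √(3)/2 + 12 + O(x^7).
The coefficient of x^6 is -2·√(3)/45.

Final answer: -2·√(3)/45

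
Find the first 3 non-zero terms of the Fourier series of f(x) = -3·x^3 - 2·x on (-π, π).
(32 - 6·π^2)·sin(x) + (-5/2 + 3·π^2)·sin(2·x) - 2·π^2·sin(3·x)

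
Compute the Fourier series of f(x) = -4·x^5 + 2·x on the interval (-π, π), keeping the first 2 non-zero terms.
(-956 - 8·π^4 + 160·π^2)·sin(x) + (-20·π^2 + 28 + 4·π^4)·sin(2·x)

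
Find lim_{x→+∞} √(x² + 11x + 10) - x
This is an ∞ − ∞ indeterminate form.
Multiply and divide by the conjugate √(x²+11x + 10) + x; the x² terms cancel, leaving (11x + 10)/(√(x²+11x + 10)+x) → 11/2.
Limit = 11/2.

Final answer: 11/2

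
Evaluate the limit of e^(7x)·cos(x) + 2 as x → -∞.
Evaluate the dominant behaviour as x → -∞; each term tends to a finite value or vanishes.
Limit = 2.

Final answer: 2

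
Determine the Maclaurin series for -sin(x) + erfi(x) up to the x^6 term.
x^5·(-1/120 + 1/(5·√(π))) + x^3·(1/6 + 2/(3·√(π))) + x·(-1 + 2/√(π))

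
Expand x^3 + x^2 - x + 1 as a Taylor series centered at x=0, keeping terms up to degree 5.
x^3 + x^2 - x + 1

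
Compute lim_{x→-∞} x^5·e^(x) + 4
The product is a 0·∞ indeterminate form at x → -∞.
Rewrite the product as x^5 / e^(-x) (an ∞/∞ form) and apply L'Hôpital, or use the standard hierarchy e^(|x|) ≫ |x^5| as x → -∞.
The indeterminate product → 0, so the limit = 4.

Final answer: 4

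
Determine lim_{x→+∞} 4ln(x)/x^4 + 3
The quotient is an ∞/∞ indeterminate form as x → +∞.
The polynomial denominator x^4 dominates the logarithmic numerator (any positive power of x ≫ ln(x) as x → ∞), so the quotient → 0.
Adding the constant: 0 + 3 = 3. Limit = 3.

Final answer: 3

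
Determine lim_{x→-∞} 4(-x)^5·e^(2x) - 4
The product is a 0·∞ indeterminate form at x → -∞.
Rewrite the product as 4(-x)^5 / e^(-2x) (an ∞/∞ form) and apply L'Hôpital, or use the standard hierarchy e^(2|x|) ≫ |(-x)^5| as x → -∞.
The indeterminate product → 0, so the limit = -4.

Final answer: -4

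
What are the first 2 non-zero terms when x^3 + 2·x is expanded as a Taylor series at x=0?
x^3 + 2·x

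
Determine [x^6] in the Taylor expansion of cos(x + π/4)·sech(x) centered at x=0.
Expand to order 6: cos(x + π/4)·sech(x) = -19·√(2)·x^6/180 - 3·√(2)·x^5/20 + √(2)·x^4/4 + √(2)·x^3/3 - √(2)·x^2/2 - √(2)·x/2 + √(2)/2 + O(x^7).
The coefficient of x^6 is -19·√(2)/180.

Final answer: -19·√(2)/180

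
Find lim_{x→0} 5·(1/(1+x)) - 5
Direct substitution at x = 0 gives 0.

Final answer: 0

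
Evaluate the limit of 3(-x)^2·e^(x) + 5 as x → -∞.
The product is a 0·∞ indeterminate form at x → -∞.
Rewrite the product as 3(-x)^2 / e^(-x) (an ∞/∞ form) and apply L'Hôpital, or use the standard hierarchy e^(|x|) ≫ |(-x)^2| as x → -∞.
The indeterminate product → 0, so the limit = 5.

Final answer: 5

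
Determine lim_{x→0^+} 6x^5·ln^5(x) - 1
The product is a 0·∞ indeterminate form at x → 0⁺.
Rewrite the product as 6·ln^5(x) / x^(-5) and apply L'Hôpital, or use the standard hierarchy x^(-5) ≫ |ln x|^5 as x → 0⁺.
The indeterminate product → 0, so the limit = -1.

Final answer: -1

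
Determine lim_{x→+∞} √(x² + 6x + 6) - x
This is an ∞ − ∞ indeterminate form.
Multiply and divide by the conjugate √(x²+6x + 6) + x; the x² terms cancel, leaving (6x + 6)/(√(x²+6x + 6)+x) → 6/2 = 3.
Limit = 3.

Final answer: 3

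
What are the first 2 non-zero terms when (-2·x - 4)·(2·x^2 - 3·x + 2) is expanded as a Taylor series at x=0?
8·x - 8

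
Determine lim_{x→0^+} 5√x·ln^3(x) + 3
The product is a 0·∞ indeterminate form at x → 0⁺.
Rewrite the product as 5·ln^3(x) / x^(-1/2) and apply L'Hôpital, or use the standard hierarchy x^(-1/2) ≫ |ln x|^3 as x → 0⁺.
The indeterminate product → 0, so the limit = 3.

Final answer: 3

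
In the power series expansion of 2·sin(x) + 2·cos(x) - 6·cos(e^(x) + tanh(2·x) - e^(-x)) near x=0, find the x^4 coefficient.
Expand to order 4: 2·sin(x) + 2·cos(x) - 6·cos(e^(x) + tanh(2·x) - e^(-x)) = -1439·x^4/12 - x^3/3 + 47·x^2 + 2·x - 4 + O(x^5).
The coefficient of x^4 is -1439/12.

Final answer: -1439/12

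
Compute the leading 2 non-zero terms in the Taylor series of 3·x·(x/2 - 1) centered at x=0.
3·x^2/2 - 3·x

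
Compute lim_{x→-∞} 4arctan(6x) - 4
Evaluate the dominant behaviour as x → -∞; each term tends to a finite value or vanishes.
Limit = -2·π - 4.

Final answer: -2·π - 4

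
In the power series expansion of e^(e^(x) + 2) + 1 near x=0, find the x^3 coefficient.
Expand to order 3: e^(e^(x) + 2) + 1 = 5·x^3·e^(3)/6 + x^2·e^(3) + x·e^(3) + 1 + e^(3) + O(x^4).
The coefficient of x^3 is 5·e^(3)/6.

Final answer: 5·e^(3)/6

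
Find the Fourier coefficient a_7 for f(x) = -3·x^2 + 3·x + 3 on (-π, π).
a_7 = (1/π) ∫_{-π}^{π} f(x)·cos(7x) dx.
Evaluate the integral (use parity and integration by parts as needed): a_7 = 12/49.

Final answer: 12/49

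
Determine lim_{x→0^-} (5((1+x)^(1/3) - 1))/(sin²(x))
Both numerator and denominator → 0 as x → 0^-; this is a 0/0 indeterminate form.
Expand each to leading order near x = 0: numerator ~ 5·x/3, denominator ~ x^2.
The limit of the ratio is -∞.

Final answer: -∞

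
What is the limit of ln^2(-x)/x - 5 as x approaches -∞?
The quotient is an ∞/∞ indeterminate form as x → -∞.
Compare growth rates of the dominant terms (exponentials ≫ polynomials ≫ logarithms), or apply L'Hôpital's rule; the quotient → 0.
Adding the constant: 0 - 5 = -5. Limit = -5.

Final answer: -5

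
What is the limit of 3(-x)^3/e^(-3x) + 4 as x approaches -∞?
The quotient is an ∞/∞ indeterminate form as x → -∞.
Compare growth rates of the dominant terms (exponentials ≫ polynomials ≫ logarithms), or apply L'Hôpital's rule; the quotient → 0.
Adding the constant: 0 + 4 = 4. Limit = 4.

Final answer: 4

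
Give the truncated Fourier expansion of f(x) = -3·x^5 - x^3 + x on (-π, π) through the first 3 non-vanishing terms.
(-706 - 6·π^4 + 118·π^2)·sin(x) + (-14·π^2 + 20 + 3·π^4)·sin(2·x) + (-2·π^4 - 50/27 + 34·π^2/9)·sin(3·x)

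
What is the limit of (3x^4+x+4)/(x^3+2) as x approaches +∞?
This is an ∞/∞ indeterminate form as x → +∞.
Divide numerator and denominator by x^4 and let the lower-order terms vanish; the numerator's degree 4 exceeds the denominator's degree 3, so the quotient diverges.
Limit = ∞.

Final answer: ∞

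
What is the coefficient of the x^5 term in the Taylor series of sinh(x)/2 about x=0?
Expand to order 5: sinh(x)/2 = x^5/240 + x^3/12 + x/2 + O(x^6).
The coefficient of x^5 is 1/240.

Final answer: 1/240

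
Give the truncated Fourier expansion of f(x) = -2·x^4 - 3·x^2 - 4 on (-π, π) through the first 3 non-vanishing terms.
(-84 + 16·π^2)·cos(x) + (3 - 4·π^2)·cos(2·x) - 2·π^4/5 - π^2 - 4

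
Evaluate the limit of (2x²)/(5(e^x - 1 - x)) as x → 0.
Both numerator and denominator → 0 as x → 0; this is a 0/0 indeterminate form.
Expand each to leading order near x = 0: numerator ~ 2·x^2, denominator ~ 5·x^2/2.
The limit of the ratio is 4/5.

Final answer: 4/5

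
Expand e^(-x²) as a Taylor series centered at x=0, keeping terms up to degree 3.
1 - x^2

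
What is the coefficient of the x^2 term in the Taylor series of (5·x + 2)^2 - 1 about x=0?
Expand to order 2: (5·x + 2)^2 - 1 = 25·x^2 + 20·x + 3 + O(x^3).
The coefficient of x^2 is 25.

Final answer: 25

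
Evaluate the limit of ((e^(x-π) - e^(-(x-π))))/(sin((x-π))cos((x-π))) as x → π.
Both numerator and denominator → 0 as x → π; this is a 0/0 indeterminate form.
Expand each to leading order near x = π: numerator ~ 2·(x - π), denominator ~ (x - π).
The limit of the ratio is 2.

Final answer: 2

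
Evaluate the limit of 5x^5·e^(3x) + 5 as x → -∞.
The product is a 0·∞ indeterminate form at x → -∞.
Rewrite the product as 5x^5 / e^(-3x) (an ∞/∞ form) and apply L'Hôpital, or use the standard hierarchy e^(3|x|) ≫ |x^5| as x → -∞.
The indeterminate product → 0, so the limit = 5.

Final answer: 5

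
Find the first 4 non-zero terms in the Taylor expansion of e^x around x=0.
x^3/6 + x^2/2 + x + 1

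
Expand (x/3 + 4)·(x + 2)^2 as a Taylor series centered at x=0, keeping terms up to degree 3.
x^3/3 + 16·x^2/3 + 52·x/3 + 16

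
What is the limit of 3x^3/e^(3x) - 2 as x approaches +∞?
The quotient is an ∞/∞ indeterminate form as x → +∞.
The exponential denominator e^(3x) dominates the polynomial numerator (e^x ≫ x^3 as x → ∞), so the quotient → 0.
Adding the constant: 0 - 2 = -2. Limit = -2.

Final answer: -2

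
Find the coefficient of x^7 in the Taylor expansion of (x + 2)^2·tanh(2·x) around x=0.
Expand to order 7: (x + 2)^2·tanh(2·x) = -1472·x^7/63 + 256·x^6/15 + 72·x^5/5 - 32·x^4/3 - 26·x^3/3 + 8·x^2 + 8·x + O(x^8).
The coefficient of x^7 is -1472/63.

Final answer: -1472/63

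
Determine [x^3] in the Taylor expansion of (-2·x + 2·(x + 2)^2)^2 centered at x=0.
Expand to order 3: (-2·x + 2·(x + 2)^2)^2 = 24·x^3 + 68·x^2 + 96·x + 64 + O(x^4).
The coefficient of x^3 is 24.

Final answer: 24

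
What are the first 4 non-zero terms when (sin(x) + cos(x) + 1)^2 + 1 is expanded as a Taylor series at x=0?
-5·x^3/3 - x^2 + 4·x + 5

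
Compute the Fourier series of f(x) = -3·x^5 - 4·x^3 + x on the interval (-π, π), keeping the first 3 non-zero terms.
(-670 - 6·π^4 + 112·π^2)·sin(x) + (-11·π^2 + 31/2 + 3·π^4)·sin(2·x) + (-2·π^4 - 14/27 + 16·π^2/9)·sin(3·x)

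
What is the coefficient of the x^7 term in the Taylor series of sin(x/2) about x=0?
Expand to order 7: sin(x/2) = -x^7/645120 + x^5/3840 - x^3/48 + x/2 + O(x^8).
The coefficient of x^7 is -1/645120.

Final answer: -1/645120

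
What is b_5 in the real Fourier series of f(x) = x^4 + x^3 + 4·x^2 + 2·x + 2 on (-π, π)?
b_5 = (1/π) ∫_{-π}^{π} f(x)·sin(5x) dx.
Evaluate the integral (use parity and integration by parts as needed): b_5 = 88/125 + 2·π^2/5.

Final answer: 88/125 + 2·π^2/5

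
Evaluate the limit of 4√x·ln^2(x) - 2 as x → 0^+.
The product is a 0·∞ indeterminate form at x → 0⁺.
Rewrite the product as 4·ln^2(x) / x^(-1/2) and apply L'Hôpital, or use the standard hierarchy x^(-1/2) ≫ |ln x|^2 as x → 0⁺.
The indeterminate product → 0, so the limit = -2.

Final answer: -2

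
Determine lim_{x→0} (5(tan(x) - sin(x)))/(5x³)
Both numerator and denominator → 0 as x → 0; this is a 0/0 indeterminate form.
Expand each to leading order near x = 0: numerator ~ 5·x^3/2, denominator ~ 5·x^3.
The limit of the ratio is 1/2.

Final answer: 1/2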